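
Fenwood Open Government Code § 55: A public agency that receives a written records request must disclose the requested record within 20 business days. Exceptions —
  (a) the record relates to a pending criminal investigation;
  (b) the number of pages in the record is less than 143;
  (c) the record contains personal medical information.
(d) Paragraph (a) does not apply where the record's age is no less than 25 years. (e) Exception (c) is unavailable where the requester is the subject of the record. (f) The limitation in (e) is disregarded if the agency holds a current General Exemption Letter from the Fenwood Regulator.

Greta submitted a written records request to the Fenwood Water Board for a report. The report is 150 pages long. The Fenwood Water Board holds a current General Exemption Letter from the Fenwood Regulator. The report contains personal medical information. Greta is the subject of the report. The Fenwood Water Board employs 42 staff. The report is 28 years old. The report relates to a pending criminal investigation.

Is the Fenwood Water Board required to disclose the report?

Exception (a) is satisfied on its face — the report relates to a pending investigation. But applying paragraph (d): (d) is triggered — the record's age is 28 years, meeting the 25 years threshold. So (a) is unavailable.
Exception (b) does not apply: the number of pages in the record is 150, not less than 143.
Exception (c)'s conditions are all satisfied: the report contains personal medical information. Considering the limiting provisions: (e) would limit (c) — Greta is the subject of the report — but (f) sets (e) aside: (f) is triggered — a current General Exemption Letter is held. (c) remains available.

No — exception (c) applies; the Fenwood Water Board is not required to disclose the report.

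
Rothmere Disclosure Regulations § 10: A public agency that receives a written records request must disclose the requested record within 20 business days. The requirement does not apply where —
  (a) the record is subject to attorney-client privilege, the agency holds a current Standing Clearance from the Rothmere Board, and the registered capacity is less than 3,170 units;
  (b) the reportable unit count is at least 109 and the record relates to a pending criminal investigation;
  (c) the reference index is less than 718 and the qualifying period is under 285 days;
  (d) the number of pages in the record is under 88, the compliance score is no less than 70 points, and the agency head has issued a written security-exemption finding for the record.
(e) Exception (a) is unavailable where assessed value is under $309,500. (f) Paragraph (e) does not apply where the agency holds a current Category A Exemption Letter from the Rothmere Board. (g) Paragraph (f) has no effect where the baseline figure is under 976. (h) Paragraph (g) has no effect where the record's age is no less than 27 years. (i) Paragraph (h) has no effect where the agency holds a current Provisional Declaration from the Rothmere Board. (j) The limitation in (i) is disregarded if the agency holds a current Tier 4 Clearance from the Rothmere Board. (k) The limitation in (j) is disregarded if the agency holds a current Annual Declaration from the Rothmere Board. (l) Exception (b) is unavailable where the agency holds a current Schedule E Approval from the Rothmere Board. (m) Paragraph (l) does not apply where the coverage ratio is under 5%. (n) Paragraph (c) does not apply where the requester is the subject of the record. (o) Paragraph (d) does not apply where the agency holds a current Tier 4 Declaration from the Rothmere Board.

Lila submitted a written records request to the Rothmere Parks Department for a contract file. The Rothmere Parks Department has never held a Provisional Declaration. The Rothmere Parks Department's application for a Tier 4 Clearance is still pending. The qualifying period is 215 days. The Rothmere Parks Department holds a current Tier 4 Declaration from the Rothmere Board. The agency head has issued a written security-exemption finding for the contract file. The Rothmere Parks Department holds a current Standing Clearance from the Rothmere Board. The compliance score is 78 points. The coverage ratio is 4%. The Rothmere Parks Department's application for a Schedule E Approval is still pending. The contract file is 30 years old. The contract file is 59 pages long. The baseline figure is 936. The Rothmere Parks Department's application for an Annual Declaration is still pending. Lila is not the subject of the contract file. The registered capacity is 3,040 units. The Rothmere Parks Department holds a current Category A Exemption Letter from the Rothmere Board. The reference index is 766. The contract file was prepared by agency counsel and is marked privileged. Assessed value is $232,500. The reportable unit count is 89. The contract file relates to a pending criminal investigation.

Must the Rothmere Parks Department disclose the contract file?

Exception (a): the contract file is privileged; a current Standing Clearance is held; the registered capacity is 3,040 units, less than the 3,170 units limit — every condition holds. As to paragraphs (e)–(k): (e) would limit (a) — assessed value is $232,500, under the $309,500 limit — but (f) sets (e) aside: (f) is triggered — a current Category A Exemption Letter is held. (g) would limit (f) — the baseline figure is 936, under the 976 limit — but (h) sets (g) aside: (h) is triggered — the record's age is 30 years, meeting the 27 years threshold. (i), which would lift (h), is inapplicable — no current Provisional Declaration is held. Exception (a) stands.
Exception (b) requires that the reportable unit count is at least 109; but the reportable unit count is 89, short of 109, so (b) is unavailable.
Exception (c) fails — the reference index is 766, not less than 718.
All of (d)'s requirements are met (the number of pages in the record is 59, under the 88 limit; the compliance score is 78 points, meeting the 70 points threshold; a written security-exemption finding has been issued). But applying paragraph (o): (o) is engaged — a current Tier 4 Declaration is held. So (d) is unavailable.

No — exception (a) applies; the Rothmere Parks Department is not required to disclose the contract file.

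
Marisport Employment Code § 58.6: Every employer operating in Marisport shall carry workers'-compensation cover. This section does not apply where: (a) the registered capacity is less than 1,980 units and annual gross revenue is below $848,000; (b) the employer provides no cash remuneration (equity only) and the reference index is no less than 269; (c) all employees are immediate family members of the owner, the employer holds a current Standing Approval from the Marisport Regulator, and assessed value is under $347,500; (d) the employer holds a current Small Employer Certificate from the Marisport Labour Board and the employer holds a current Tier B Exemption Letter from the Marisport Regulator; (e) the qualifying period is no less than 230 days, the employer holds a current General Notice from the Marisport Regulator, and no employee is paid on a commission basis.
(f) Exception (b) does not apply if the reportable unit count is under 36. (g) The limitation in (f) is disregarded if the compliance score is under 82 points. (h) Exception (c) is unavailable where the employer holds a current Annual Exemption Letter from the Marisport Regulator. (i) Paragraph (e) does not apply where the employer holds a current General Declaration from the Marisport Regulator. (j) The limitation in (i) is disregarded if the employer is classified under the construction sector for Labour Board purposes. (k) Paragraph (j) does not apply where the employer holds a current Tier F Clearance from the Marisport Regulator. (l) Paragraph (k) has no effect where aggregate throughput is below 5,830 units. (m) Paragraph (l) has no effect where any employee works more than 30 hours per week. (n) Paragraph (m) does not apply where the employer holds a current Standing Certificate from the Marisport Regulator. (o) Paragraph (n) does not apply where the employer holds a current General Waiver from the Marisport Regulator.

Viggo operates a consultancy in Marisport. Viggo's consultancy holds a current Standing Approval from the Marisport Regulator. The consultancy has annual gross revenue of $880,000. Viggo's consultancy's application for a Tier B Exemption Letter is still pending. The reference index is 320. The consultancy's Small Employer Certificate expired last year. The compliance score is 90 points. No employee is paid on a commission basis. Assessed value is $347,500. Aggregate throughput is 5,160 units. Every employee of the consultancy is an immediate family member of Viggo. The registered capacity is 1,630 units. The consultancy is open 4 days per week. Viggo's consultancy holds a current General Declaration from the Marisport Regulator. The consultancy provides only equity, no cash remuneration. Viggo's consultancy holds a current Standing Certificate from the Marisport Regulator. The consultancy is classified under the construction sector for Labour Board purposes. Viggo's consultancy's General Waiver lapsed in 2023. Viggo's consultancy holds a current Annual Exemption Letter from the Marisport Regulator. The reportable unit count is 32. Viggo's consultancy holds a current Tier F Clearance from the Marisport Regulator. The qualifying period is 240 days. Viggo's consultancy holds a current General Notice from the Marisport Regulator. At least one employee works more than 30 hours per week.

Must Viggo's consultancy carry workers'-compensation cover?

Exception (a) fails — annual gross revenue is $880,000, not below $848,000.
Exception (b): remuneration is equity-only; the reference index is 320, meeting the 269 threshold — every condition holds. Turning to paragraphs (f)–(g): (f) operates against (b): the reportable unit count is 32, under the 36 limit. (g), which would lift (f), is not engaged — the compliance score is 90 points, not under 82 points. (b) is therefore removed.
Exception (c) requires that assessed value is under $347,500; but assessed value is $347,500, not under $347,500, so (c) is unavailable.
Exception (d) requires that the employer holds a current Small Employer Certificate from the Marisport Labour Board; but the Small Employer Certificate has expired, so (d) is unavailable.
Exception (e): the qualifying period is 240 days, meeting the 230 days threshold; a current General Notice is held; no employee is paid on commission — every condition holds. Under paragraphs (i)–(o): (i) would limit (e) — a current General Declaration is held — but (j) sets (i) aside: (j) operates against (i): the consultancy is classified under the construction sector. (k) is triggered (a current Tier F Clearance is held), but is set aside by (l): (l) operates against (k): aggregate throughput is 5,160 units, below the 5,830 units limit. (m) is triggered (at least one employee exceeds 30 hours/week), but is itself disapplied by (n): (n) is triggered — a current Standing Certificate is held. (o) is not engaged (there is no General Waiver in force), so (n) stands. (e) remains available.

No — exception (e) applies; Viggo's consultancy is not required to carry workers'-compensation cover.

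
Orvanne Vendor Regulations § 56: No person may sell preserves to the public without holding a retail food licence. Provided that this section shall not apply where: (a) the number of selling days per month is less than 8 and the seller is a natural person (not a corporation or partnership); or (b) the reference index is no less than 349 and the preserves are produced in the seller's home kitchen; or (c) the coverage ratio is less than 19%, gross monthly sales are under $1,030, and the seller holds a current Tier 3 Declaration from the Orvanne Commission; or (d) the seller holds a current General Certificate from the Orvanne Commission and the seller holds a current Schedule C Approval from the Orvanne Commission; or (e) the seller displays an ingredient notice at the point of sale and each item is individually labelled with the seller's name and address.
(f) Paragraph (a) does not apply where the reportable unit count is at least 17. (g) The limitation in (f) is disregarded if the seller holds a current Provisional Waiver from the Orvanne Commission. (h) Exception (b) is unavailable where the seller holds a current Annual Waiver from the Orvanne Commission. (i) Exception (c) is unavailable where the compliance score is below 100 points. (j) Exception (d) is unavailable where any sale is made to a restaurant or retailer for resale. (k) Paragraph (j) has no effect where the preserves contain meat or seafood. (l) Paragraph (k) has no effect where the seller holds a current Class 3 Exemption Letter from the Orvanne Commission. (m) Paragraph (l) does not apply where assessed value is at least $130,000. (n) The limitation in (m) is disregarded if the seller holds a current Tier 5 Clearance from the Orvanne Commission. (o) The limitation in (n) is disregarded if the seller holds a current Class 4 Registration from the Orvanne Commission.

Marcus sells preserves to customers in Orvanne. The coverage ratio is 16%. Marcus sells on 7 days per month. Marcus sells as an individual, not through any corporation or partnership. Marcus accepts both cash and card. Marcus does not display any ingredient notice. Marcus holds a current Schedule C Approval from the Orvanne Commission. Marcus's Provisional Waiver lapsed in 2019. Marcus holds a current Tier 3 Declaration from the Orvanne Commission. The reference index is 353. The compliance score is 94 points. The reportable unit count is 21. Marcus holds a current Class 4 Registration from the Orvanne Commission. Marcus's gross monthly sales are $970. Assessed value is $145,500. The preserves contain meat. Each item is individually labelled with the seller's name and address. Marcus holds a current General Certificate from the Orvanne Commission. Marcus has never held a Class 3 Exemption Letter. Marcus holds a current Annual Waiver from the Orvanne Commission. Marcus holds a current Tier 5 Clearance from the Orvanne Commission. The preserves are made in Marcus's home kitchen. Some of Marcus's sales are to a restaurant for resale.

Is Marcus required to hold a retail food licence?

No — exception (d) applies; Marcus is not required to hold a retail food licence.

All of (a)'s requirements are met (the number of selling days per month is 7, less than the 8 limit; the seller is a natural person). But: (f) operates against (a): the reportable unit count is 21, meeting the 17 threshold. (g) is inapplicable (the Provisional Waiver is not current), so (f) stands. (a) is therefore removed.
Exception (b)'s conditions are all satisfied: the reference index is 353, meeting the 349 threshold; the preserves are home-kitchen produced. Turning to paragraph (h): (h) is triggered — a current Annual Waiver is held. Exception (b) does not apply.
Exception (c) is satisfied on its face — the coverage ratio is 16%, less than the 19% limit; gross monthly sales are $970, under the $1,030 limit; a current Tier 3 Declaration is held. Turning to paragraph (i): (i) operates against (c): the compliance score is 94 points, below the 100 points limit. (c) is therefore removed.
All of (d)'s requirements are met (a current General Certificate is held; a current Schedule C Approval is held). Considering the limiting provisions: (j) would limit (d) — some sales are to a restaurant for resale — but (k) sets (j) aside: (k) operates against (j): the preserves contain meat. (l), which would lift (k), is not triggered — no current Class 3 Exemption Letter is held. (d) remains available.
Exception (e) does not apply: no ingredient notice is displayed.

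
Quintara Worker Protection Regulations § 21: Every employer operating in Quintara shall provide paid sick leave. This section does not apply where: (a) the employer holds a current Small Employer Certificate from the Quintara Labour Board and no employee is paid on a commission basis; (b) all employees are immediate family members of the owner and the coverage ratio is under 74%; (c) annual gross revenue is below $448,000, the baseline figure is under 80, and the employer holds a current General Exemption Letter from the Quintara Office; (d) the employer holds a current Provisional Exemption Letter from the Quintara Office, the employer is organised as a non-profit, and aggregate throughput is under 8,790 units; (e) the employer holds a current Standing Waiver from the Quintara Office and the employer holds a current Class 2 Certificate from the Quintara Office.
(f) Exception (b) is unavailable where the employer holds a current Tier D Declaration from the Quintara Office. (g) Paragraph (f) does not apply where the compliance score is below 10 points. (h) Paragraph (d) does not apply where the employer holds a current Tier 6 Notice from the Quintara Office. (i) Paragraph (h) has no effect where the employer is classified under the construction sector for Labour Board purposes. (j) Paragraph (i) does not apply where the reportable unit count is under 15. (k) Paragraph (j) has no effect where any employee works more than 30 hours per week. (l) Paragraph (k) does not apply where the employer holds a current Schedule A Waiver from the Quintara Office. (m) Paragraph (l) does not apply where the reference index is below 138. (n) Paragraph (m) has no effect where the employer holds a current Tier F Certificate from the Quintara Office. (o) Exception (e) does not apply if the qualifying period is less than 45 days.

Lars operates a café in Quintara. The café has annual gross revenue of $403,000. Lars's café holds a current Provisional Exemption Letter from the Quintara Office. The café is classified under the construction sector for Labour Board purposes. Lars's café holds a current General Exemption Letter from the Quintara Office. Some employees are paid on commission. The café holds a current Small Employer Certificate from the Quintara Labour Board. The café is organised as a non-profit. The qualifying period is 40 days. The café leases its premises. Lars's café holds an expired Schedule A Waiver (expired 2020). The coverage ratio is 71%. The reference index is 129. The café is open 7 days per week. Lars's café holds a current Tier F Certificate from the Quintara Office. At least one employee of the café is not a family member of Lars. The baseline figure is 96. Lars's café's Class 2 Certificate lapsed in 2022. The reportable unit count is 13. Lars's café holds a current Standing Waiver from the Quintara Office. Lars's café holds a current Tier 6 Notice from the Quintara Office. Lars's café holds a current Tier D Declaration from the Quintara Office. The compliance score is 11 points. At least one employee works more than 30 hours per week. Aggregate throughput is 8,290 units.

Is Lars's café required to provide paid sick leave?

Exception (a) requires that no employee is paid on a commission basis; but some employees are paid on commission, so (a) is unavailable.
Exception (b) requires that all employees are immediate family members of the owner; but at least one employee is not a family member, so (b) is unavailable.
Exception (c) does not apply: the baseline figure is 96, not under 80.
Exception (d) is satisfied on its face — a current Provisional Exemption Letter is held; the employer is a non-profit; aggregate throughput is 8,290 units, under the 8,790 units limit. Under paragraphs (h)–(n): (h) would limit (d) — a current Tier 6 Notice is held — but (i) sets (h) aside: (i) is triggered — the café is classified under the construction sector. (j) would limit (i) — the reportable unit count is 13, under the 15 limit — but (k) sets (j) aside: (k) applies — at least one employee exceeds 30 hours/week. (l), which would lift (k), is not engaged — the Schedule A Waiver is not current. (d) remains available.
Exception (e) fails — the Class 2 Certificate is not current.

No — exception (d) applies; Lars's café is not required to provide paid sick leave.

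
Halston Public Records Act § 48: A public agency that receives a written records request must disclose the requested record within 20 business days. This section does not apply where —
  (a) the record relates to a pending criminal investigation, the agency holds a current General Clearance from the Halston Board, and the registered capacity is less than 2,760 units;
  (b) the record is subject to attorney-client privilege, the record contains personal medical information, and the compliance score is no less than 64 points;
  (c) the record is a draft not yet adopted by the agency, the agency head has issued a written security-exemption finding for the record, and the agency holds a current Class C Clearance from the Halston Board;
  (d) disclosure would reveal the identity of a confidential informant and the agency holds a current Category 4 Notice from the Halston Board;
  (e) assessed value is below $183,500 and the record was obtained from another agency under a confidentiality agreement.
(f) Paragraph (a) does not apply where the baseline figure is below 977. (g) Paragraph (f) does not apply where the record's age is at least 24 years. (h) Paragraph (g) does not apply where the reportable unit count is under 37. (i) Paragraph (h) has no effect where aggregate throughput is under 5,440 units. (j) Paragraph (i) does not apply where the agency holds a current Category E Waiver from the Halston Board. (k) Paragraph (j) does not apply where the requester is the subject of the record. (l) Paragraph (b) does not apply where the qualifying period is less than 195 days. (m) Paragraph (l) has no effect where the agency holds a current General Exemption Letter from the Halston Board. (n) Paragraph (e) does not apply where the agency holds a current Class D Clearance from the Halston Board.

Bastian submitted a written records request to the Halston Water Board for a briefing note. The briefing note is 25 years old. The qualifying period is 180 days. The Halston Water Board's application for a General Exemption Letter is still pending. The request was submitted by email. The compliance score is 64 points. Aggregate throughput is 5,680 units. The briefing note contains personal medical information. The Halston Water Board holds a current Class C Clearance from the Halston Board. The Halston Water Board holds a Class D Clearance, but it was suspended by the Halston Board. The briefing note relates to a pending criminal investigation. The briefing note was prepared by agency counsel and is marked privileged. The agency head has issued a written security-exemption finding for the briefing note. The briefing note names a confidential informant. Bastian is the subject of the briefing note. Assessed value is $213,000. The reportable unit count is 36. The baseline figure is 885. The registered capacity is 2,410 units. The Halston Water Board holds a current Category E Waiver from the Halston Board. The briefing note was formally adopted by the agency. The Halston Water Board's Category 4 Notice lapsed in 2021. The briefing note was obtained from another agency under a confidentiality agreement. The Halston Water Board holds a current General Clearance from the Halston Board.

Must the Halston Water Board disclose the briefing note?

Exception (a): the briefing note relates to a pending investigation; a current General Clearance is held; the registered capacity is 2,410 units, less than the 2,760 units limit — every condition holds. However, paragraphs (f)–(k) must be considered: (f) operates against (a): the baseline figure is 885, below the 977 limit. (g) would limit (f) — the record's age is 25 years, meeting the 24 years threshold — but (h) sets (g) aside: (h) operates against (g): the reportable unit count is 36, under the 37 limit. (i), which would lift (h), does not operate here — aggregate throughput is 5,680 units, not under 5,440 units. So (a) is unavailable.
Exception (b) is satisfied on its face — the briefing note is privileged; the briefing note contains personal medical information; the compliance score is 64 points, meeting the 64 points threshold. However, paragraphs (l)–(m) must be considered: (l) operates against (b): the qualifying period is 180 days, less than the 195 days limit. (m) is inapplicable (no current General Exemption Letter is held), so (l) stands. Exception (b) does not apply.
Exception (c) fails — the briefing note has been formally adopted.
Exception (d) requires that the agency holds a current Category 4 Notice from the Halston Board; but there is no Category 4 Notice in force, so (d) is unavailable.
Exception (e) fails — assessed value is $213,000, not below $183,500.
No exception displaces § 48.

Yes — the Halston Water Board must disclose the briefing note.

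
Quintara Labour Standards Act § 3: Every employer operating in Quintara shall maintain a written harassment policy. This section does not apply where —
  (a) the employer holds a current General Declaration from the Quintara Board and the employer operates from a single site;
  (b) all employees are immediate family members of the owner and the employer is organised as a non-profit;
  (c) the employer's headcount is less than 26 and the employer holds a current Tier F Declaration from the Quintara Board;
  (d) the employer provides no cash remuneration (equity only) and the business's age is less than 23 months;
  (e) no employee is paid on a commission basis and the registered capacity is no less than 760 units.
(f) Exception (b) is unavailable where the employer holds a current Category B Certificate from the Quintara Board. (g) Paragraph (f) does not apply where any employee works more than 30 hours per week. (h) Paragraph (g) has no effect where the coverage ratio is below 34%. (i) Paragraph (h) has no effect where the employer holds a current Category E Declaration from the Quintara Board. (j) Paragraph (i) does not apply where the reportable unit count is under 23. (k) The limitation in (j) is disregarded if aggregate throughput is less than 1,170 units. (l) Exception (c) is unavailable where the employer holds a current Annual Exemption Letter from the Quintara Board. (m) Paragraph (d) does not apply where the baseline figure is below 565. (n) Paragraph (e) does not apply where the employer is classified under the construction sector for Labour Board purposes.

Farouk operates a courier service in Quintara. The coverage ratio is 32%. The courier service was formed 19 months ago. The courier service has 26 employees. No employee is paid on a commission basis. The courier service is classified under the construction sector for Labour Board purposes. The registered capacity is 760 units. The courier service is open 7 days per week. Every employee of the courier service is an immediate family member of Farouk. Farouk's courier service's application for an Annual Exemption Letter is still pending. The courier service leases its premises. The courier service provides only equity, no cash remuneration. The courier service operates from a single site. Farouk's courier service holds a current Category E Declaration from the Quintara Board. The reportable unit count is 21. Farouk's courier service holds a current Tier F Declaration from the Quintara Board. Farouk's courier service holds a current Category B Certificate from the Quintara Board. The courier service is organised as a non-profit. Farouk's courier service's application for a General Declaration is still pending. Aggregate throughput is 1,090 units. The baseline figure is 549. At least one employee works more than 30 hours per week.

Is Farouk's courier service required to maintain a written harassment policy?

Exception (a) fails — there is no General Declaration in force.
Exception (b)'s conditions are all satisfied: every employee is an immediate family member; the employer is a non-profit. Considering the limiting provisions: (f) would limit (b) — a current Category B Certificate is held — but (g) sets (f) aside: (g) operates against (f): at least one employee exceeds 30 hours/week. (h) is engaged (the coverage ratio is 32%, below the 34% limit), but is itself disapplied by (i): (i) applies — a current Category E Declaration is held. (j) would limit (i) — the reportable unit count is 21, under the 23 limit — but (k) sets (j) aside: (k) is engaged — aggregate throughput is 1,090 units, less than the 1,170 units limit. Exception (b) stands.
Exception (c) requires that the employer's headcount is less than 26; but the employer's headcount is 26, not less than 26, so (c) is unavailable.
Exception (d)'s conditions are all satisfied: remuneration is equity-only; the business's age is 19 months, less than the 23 months limit. However, paragraph (m) must be considered: (m) is engaged — the baseline figure is 549, below the 565 limit. Exception (d) does not apply.
Exception (e)'s conditions are all satisfied: no employee is paid on commission; the registered capacity is 760 units, meeting the 760 units threshold. But applying paragraph (n): (n) applies — the courier service is classified under the construction sector. (e) is therefore removed.

No — exception (b) applies; Farouk's courier service is not required to maintain a written harassment policy.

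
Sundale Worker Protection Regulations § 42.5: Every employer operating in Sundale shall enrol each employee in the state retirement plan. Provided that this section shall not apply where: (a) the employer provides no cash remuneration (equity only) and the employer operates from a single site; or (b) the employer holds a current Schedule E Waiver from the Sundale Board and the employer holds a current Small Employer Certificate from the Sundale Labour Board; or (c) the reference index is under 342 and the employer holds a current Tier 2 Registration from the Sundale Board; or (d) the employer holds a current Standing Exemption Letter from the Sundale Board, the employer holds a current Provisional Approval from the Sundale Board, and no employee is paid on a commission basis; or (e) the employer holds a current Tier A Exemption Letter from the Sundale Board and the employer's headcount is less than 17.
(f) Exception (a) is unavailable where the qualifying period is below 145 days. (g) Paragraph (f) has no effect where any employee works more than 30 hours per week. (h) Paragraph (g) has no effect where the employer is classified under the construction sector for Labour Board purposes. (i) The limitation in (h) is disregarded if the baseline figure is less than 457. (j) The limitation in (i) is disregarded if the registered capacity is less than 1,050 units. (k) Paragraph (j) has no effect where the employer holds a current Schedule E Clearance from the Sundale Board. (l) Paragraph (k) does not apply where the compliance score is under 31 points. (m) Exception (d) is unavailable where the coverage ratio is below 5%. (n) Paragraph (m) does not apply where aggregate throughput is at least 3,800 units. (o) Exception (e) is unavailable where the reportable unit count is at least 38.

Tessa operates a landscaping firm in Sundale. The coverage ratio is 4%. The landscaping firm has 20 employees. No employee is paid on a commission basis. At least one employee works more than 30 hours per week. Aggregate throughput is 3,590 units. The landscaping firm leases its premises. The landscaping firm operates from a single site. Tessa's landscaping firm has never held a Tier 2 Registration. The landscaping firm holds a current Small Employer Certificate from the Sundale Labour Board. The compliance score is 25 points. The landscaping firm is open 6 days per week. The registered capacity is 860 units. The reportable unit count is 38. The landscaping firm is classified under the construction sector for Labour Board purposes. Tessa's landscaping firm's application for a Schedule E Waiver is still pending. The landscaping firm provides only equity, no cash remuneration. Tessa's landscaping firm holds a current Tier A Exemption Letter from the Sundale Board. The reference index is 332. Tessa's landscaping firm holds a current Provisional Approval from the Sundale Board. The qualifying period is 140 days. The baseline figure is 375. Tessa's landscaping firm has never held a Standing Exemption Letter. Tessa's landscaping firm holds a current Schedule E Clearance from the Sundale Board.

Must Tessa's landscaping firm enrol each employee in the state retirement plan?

All of (a)'s requirements are met (remuneration is equity-only; the employer operates from a single site). Turning to paragraphs (f)–(l): (f) operates against (a): the qualifying period is 140 days, below the 145 days limit. (g) operates (at least one employee exceeds 30 hours/week), but is overridden by (h): (h) operates — the landscaping firm is classified under the construction sector. (i) would limit (h) — the baseline figure is 375, less than the 457 limit — but (j) sets (i) aside: (j) operates — the registered capacity is 860 units, less than the 1,050 units limit. (k) applies (a current Schedule E Clearance is held), but yields to (l): (l) is triggered — the compliance score is 25 points, under the 31 points limit. Exception (a) does not apply.
Exception (b) requires that the employer holds a current Schedule E Waiver from the Sundale Board; but no current Schedule E Waiver is held, so (b) is unavailable.
Exception (c) requires that the employer holds a current Tier 2 Registration from the Sundale Board; but there is no Tier 2 Registration in force, so (c) is unavailable.
Exception (d) requires that the employer holds a current Standing Exemption Letter from the Sundale Board; but the Standing Exemption Letter is not current, so (d) is unavailable.
Exception (e) requires that the employer's headcount is less than 17; but the employer's headcount is 20, not less than 17, so (e) is unavailable.
No exception applies. The general rule governs.

Yes — Tessa's landscaping firm must enrol each employee in the state retirement plan.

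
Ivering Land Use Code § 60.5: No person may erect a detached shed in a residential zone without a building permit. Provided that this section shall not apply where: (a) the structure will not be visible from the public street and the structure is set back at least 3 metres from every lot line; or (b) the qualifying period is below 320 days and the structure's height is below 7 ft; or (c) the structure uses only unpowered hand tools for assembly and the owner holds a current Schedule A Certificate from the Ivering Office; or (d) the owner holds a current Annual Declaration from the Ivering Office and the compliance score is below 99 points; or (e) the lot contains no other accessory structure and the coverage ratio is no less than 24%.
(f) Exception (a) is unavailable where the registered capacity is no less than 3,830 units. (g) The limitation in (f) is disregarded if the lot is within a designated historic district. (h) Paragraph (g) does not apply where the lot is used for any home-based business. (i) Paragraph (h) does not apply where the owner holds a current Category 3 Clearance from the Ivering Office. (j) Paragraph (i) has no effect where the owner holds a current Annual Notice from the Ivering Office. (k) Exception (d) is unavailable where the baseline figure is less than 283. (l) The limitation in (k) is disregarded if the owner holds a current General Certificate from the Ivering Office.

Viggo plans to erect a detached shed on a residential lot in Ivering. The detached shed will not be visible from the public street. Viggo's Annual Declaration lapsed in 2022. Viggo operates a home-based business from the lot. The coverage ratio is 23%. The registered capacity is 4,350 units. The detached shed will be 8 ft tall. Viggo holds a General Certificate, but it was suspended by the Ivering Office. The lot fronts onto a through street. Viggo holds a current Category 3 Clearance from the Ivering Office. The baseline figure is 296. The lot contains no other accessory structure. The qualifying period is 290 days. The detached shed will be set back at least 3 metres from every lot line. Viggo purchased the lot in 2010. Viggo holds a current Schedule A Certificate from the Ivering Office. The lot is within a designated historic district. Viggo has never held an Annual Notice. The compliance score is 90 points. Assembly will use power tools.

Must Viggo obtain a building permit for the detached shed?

Exception (a)'s conditions are all satisfied: the structure will not be visible from the street; the setback is at least 3 m on every side. As to paragraphs (f)–(j): (f) would limit (a) — the registered capacity is 4,350 units, meeting the 3,830 units threshold — but (g) sets (f) aside: (g) is engaged — the lot is in a historic district. (h) operates (a home-based business operates on the lot), but is displaced by (i): (i) operates — a current Category 3 Clearance is held. (j), which would lift (i), is not engaged — there is no Annual Notice in force. Exception (a) stands.
Exception (b) requires that the structure's height is below 7 ft; but the structure's height is 8 ft, not below 7 ft, so (b) is unavailable.
Exception (c) requires that the structure uses only unpowered hand tools for assembly; but assembly uses power tools, so (c) is unavailable.
Exception (d) requires that the owner holds a current Annual Declaration from the Ivering Office; but no current Annual Declaration is held, so (d) is unavailable.
Exception (e) does not apply: the coverage ratio is 23%, short of 24%.

No — exception (a) applies; Viggo does not need a building permit.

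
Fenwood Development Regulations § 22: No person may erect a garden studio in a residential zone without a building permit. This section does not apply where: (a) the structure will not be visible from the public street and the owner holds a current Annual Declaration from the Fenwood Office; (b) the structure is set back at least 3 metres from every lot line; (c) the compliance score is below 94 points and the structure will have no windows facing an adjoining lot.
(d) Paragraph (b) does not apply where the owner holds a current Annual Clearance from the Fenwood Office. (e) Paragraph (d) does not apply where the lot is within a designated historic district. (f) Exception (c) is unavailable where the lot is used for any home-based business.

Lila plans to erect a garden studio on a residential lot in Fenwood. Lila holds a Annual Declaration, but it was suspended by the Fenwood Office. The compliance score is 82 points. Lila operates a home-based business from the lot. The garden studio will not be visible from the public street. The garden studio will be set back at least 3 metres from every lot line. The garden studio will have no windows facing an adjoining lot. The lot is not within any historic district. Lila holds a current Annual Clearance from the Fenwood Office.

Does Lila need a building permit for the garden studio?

Exception (a) requires that the owner holds a current Annual Declaration from the Fenwood Office; but the Annual Declaration is not current, so (a) is unavailable.
Exception (b): the setback is at least 3 m on every side — every condition holds. However, paragraphs (d)–(e) must be considered: (d) operates — a current Annual Clearance is held. (e) does not operate here (the lot is not in a historic district), so (d) stands. (b) is therefore removed.
Exception (c): the compliance score is 82 points, below the 94 points limit; no windows face an adjoining lot — every condition holds. However, paragraph (f) must be considered: (f) operates against (c): a home-based business operates on the lot. (c) is therefore removed.
No exception applies. The general rule governs.

Yes — Lila must obtain a building permit.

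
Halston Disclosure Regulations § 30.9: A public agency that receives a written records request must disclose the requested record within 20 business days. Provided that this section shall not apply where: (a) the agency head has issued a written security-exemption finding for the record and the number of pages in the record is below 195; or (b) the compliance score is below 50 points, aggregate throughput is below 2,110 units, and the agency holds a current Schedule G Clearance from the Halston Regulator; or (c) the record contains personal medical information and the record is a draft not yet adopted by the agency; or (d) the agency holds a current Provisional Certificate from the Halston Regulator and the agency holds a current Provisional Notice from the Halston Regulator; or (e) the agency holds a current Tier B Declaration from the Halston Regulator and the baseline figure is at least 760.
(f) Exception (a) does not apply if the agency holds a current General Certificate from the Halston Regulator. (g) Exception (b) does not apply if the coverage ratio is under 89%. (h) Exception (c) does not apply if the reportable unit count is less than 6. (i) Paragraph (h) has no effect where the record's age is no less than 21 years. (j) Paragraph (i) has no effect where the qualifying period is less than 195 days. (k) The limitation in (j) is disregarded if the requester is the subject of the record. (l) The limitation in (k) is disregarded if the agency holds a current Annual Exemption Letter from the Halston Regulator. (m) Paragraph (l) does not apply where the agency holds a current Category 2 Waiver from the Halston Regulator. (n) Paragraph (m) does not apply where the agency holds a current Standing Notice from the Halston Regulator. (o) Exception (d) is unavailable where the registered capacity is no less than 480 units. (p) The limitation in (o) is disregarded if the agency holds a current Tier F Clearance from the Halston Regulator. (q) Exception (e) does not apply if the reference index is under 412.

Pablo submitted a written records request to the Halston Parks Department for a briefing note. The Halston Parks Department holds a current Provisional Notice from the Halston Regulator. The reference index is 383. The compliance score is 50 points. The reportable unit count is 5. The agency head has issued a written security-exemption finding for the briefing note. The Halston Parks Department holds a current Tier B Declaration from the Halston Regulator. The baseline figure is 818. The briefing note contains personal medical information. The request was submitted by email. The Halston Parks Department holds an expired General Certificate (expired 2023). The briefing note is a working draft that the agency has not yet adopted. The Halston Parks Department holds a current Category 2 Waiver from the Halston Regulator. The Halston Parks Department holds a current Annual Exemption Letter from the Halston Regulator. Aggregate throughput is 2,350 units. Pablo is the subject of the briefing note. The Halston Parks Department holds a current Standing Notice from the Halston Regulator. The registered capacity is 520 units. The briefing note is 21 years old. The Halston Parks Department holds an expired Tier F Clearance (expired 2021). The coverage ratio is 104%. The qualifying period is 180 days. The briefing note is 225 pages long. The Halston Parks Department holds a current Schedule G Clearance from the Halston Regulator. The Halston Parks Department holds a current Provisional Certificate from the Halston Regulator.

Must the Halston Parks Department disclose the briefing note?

Yes — the Halston Parks Department must disclose the briefing note.

Exception (a) fails — the number of pages in the record is 225, not below 195.
Exception (b) requires that the compliance score is below 50 points; but the compliance score is 50 points, not below 50 points, so (b) is unavailable.
Exception (c)'s conditions are all satisfied: the briefing note contains personal medical information; the briefing note is an unadopted draft. Turning to paragraphs (h)–(n): (h) operates against (c): the reportable unit count is 5, less than the 6 limit. (i) operates (the record's age is 21 years, meeting the 21 years threshold), but is overridden by (j): (j) operates against (i): the qualifying period is 180 days, less than the 195 days limit. (k) would limit (j) — Pablo is the subject of the briefing note — but (l) sets (k) aside: (l) is triggered — a current Annual Exemption Letter is held. (m) operates (a current Category 2 Waiver is held), but is set aside by (n): (n) operates against (m): a current Standing Notice is held. (c) is therefore removed.
Exception (d): a current Provisional Certificate is held; a current Provisional Notice is held — every condition holds. But applying paragraphs (o)–(p): (o) is triggered — the registered capacity is 520 units, meeting the 480 units threshold. (p) does not operate here (there is no Tier F Clearance in force), so (o) stands. Exception (d) does not apply.
Exception (e): a current Tier B Declaration is held; the baseline figure is 818, meeting the 760 threshold — every condition holds. However, paragraph (q) must be considered: (q) operates against (e): the reference index is 383, under the 412 limit. (e) is therefore removed.
Every exception is unavailable, so the rule governs.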